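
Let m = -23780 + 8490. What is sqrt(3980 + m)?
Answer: I*sqrt(11310) ≈ 106.35*I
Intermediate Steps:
m = -15290
sqrt(3980 + m) = sqrt(3980 - 15290) = sqrt(-11310) = I*sqrt(11310)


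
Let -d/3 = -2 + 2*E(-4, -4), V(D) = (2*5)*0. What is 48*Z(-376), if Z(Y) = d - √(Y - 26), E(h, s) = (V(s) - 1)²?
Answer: -48*I*√402 ≈ -962.4*I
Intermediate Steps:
V(D) = 0 (V(D) = 10*0 = 0)
E(h, s) = 1 (E(h, s) = (0 - 1)² = (-1)² = 1)
d = 0 (d = -3*(-2 + 2*1) = -3*(-2 + 2) = -3*0 = 0)
Z(Y) = -√(-26 + Y) (Z(Y) = 0 - √(Y - 26) = 0 - √(-26 + Y) = -√(-26 + Y))
48*Z(-376) = 48*(-√(-26 - 376)) = 48*(-√(-402)) = 48*(-I*√402) = -48*I*√402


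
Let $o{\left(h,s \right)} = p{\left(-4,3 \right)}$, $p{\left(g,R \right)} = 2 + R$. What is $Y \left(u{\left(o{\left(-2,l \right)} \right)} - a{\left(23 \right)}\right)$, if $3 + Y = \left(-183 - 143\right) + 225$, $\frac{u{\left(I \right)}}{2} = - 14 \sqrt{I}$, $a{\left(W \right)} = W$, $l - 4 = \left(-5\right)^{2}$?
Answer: $2392 + 2912 \sqrt{5} \approx 8903.4$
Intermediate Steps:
$l = 29$ ($l = 4 + \left(-5\right)^{2} = 4 + 25 = 29$)
$o{\left(h,s \right)} = 5$ ($o{\left(h,s \right)} = 2 + 3 = 5$)
$u{\left(I \right)} = - 28 \sqrt{I}$ ($u{\left(I \right)} = 2 \left(- 14 \sqrt{I}\right) = - 28 \sqrt{I}$)
$Y = -104$ ($Y = -3 + \left(\left(-183 - 143\right) + 225\right) = -3 + \left(-326 + 225\right) = -3 - 101 = -104$)
$Y \left(u{\left(o{\left(-2,l \right)} \right)} - a{\left(23 \right)}\right) = - 104 \left(- 28 \sqrt{5} - 23\right) = - 104 \left(-23 - 28 \sqrt{5}\right) = 2392 + 2912 \sqrt{5}$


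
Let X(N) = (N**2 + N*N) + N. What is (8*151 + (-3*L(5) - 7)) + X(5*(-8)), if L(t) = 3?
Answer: 4352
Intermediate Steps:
X(N) = N + 2*N**2 (X(N) = (N**2 + N**2) + N = 2*N**2 + N = N + 2*N**2)
(8*151 + (-3*L(5) - 7)) + X(5*(-8)) = (8*151 + (-3*3 - 7)) + (5*(-8))*(1 + 2*(5*(-8))) = (1208 + (-9 - 7)) - 40*(1 + 2*(-40)) = (1208 - 16) - 40*(1 - 80) = 1192 - 40*(-79) = 1192 + 3160 = 4352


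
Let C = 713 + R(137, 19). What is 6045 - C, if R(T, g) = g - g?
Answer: 5332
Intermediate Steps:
R(T, g) = 0
C = 713 (C = 713 + 0 = 713)
6045 - C = 6045 - 1*713 = 6045 - 713 = 5332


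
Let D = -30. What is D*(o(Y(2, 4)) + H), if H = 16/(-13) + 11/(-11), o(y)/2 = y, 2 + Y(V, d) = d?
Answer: -690/13 ≈ -53.077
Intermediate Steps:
Y(V, d) = -2 + d
o(y) = 2*y
H = -29/13 (H = 16*(-1/13) + 11*(-1/11) = -16/13 - 1 = -29/13 ≈ -2.2308)
D*(o(Y(2, 4)) + H) = -30*(2*(-2 + 4) - 29/13) = -30*(2*2 - 29/13) = -30*(4 - 29/13) = -30*23/13 = -690/13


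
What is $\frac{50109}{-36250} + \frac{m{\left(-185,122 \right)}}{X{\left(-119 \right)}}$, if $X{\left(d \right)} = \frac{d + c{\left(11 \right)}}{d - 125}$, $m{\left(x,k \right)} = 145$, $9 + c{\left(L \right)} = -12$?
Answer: $\frac{63775487}{253750} \approx 251.33$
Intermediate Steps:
$c{\left(L \right)} = -21$ ($c{\left(L \right)} = -9 - 12 = -21$)
$X{\left(d \right)} = \frac{-21 + d}{-125 + d}$ ($X{\left(d \right)} = \frac{d - 21}{d - 125} = \frac{-21 + d}{-125 + d}$)
$\frac{50109}{-36250} + \frac{m{\left(-185,122 \right)}}{X{\left(-119 \right)}} = \frac{50109}{-36250} + \frac{145}{\frac{1}{-125 - 119} \left(-21 - 119\right)} = 50109 \left(- \frac{1}{36250}\right) + \frac{145}{\frac{1}{-244} \left(-140\right)} = - \frac{50109}{36250} + \frac{145}{\left(- \frac{1}{244}\right) \left(-140\right)} = - \frac{50109}{36250} + \frac{145}{\frac{35}{61}} = - \frac{50109}{36250} + 145 \cdot \frac{61}{35} = - \frac{50109}{36250} + \frac{1769}{7} = \frac{63775487}{253750}$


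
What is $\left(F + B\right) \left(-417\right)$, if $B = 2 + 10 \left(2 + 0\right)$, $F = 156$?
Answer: $-74226$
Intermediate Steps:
$B = 22$ ($B = 2 + 10 \cdot 2 = 2 + 20 = 22$)
$\left(F + B\right) \left(-417\right) = \left(156 + 22\right) \left(-417\right) = 178 \left(-417\right) = -74226$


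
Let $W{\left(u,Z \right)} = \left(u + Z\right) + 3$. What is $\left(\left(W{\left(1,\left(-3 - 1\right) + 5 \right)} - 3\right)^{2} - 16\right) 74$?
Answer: $-888$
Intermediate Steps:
$W{\left(u,Z \right)} = 3 + Z + u$ ($W{\left(u,Z \right)} = \left(Z + u\right) + 3 = 3 + Z + u$)
$\left(\left(W{\left(1,\left(-3 - 1\right) + 5 \right)} - 3\right)^{2} - 16\right) 74 = \left(\left(\left(3 + \left(\left(-3 - 1\right) + 5\right) + 1\right) - 3\right)^{2} - 16\right) 74 = \left(\left(\left(3 + \left(-4 + 5\right) + 1\right) - 3\right)^{2} - 16\right) 74 = \left(\left(\left(3 + 1 + 1\right) - 3\right)^{2} - 16\right) 74 = \left(\left(5 - 3\right)^{2} - 16\right) 74 = \left(2^{2} - 16\right) 74 = \left(4 - 16\right) 74 = \left(-12\right) 74 = -888$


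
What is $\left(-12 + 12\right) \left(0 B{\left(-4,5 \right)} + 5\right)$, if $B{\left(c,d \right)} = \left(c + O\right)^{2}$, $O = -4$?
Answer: $0$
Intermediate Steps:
$B{\left(c,d \right)} = \left(-4 + c\right)^{2}$ ($B{\left(c,d \right)} = \left(c - 4\right)^{2} = \left(-4 + c\right)^{2}$)
$\left(-12 + 12\right) \left(0 B{\left(-4,5 \right)} + 5\right) = \left(-12 + 12\right) \left(0 \left(-4 - 4\right)^{2} + 5\right) = 0 \left(0 \left(-8\right)^{2} + 5\right) = 0 \left(0 \cdot 64 + 5\right) = 0 \left(0 + 5\right) = 0 \cdot 5 = 0$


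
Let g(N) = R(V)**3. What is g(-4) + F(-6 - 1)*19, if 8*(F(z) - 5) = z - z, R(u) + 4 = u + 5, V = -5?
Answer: 31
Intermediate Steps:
R(u) = 1 + u (R(u) = -4 + (u + 5) = -4 + (5 + u) = 1 + u)
F(z) = 5 (F(z) = 5 + (z - z)/8 = 5 + (1/8)*0 = 5 + 0 = 5)
g(N) = -64 (g(N) = (1 - 5)**3 = (-4)**3 = -64)
g(-4) + F(-6 - 1)*19 = -64 + 5*19 = -64 + 95 = 31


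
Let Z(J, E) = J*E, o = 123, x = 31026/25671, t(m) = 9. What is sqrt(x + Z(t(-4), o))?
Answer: sqrt(81145526137)/8557 ≈ 33.290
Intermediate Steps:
x = 10342/8557 (x = 31026*(1/25671) = 10342/8557 ≈ 1.2086)
Z(J, E) = E*J
sqrt(x + Z(t(-4), o)) = sqrt(10342/8557 + 123*9) = sqrt(10342/8557 + 1107) = sqrt(9482941/8557) = sqrt(81145526137)/8557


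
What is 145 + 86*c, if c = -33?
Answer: -2693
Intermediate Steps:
145 + 86*c = 145 + 86*(-33) = 145 - 2838 = -2693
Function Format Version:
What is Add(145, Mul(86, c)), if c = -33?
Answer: -2693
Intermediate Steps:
Add(145, Mul(86, c)) = Add(145, Mul(86, -33)) = Add(145, -2838) = -2693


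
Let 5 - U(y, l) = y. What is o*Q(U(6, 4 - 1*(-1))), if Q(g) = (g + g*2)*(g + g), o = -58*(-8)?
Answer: 2784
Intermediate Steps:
U(y, l) = 5 - y
o = 464
Q(g) = 6*g² (Q(g) = (g + 2*g)*(2*g) = (3*g)*(2*g) = 6*g²)
o*Q(U(6, 4 - 1*(-1))) = 464*(6*(5 - 1*6)²) = 464*(6*(5 - 6)²) = 464*(6*(-1)²) = 464*(6*1) = 464*6 = 2784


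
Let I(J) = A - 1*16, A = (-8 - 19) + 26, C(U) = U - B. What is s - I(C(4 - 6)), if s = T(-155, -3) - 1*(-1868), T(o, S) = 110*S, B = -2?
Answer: 1555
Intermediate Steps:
C(U) = 2 + U (C(U) = U - 1*(-2) = U + 2 = 2 + U)
A = -1 (A = -27 + 26 = -1)
I(J) = -17 (I(J) = -1 - 1*16 = -1 - 16 = -17)
s = 1538 (s = 110*(-3) - 1*(-1868) = -330 + 1868 = 1538)
s - I(C(4 - 6)) = 1538 - 1*(-17) = 1538 + 17 = 1555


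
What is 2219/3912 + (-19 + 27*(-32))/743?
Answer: -1805579/2906616 ≈ -0.62120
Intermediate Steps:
2219/3912 + (-19 + 27*(-32))/743 = 2219*(1/3912) + (-19 - 864)*(1/743) = 2219/3912 - 883*1/743 = 2219/3912 - 883/743 = -1805579/2906616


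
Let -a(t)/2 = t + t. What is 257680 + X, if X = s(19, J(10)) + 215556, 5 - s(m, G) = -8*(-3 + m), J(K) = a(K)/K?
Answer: 473369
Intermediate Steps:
a(t) = -4*t (a(t) = -2*(t + t) = -4*t)
J(K) = -4 (J(K) = (-4*K)/K = -4)
s(m, G) = -19 + 8*m (s(m, G) = 5 - (-8)*(-3 + m) = 5 - (24 - 8*m) = 5 + (-24 + 8*m) = -19 + 8*m)
X = 215689 (X = (-19 + 8*19) + 215556 = (-19 + 152) + 215556 = 133 + 215556 = 215689)
257680 + X = 257680 + 215689 = 473369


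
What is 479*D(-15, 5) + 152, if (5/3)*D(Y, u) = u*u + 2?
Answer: 39559/5 ≈ 7911.8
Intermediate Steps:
D(Y, u) = 6/5 + 3*u²/5 (D(Y, u) = 3*(u*u + 2)/5 = 3*(u² + 2)/5 = 3*(2 + u²)/5 = 6/5 + 3*u²/5)
479*D(-15, 5) + 152 = 479*(6/5 + (⅗)*5²) + 152 = 479*(6/5 + (⅗)*25) + 152 = 479*(6/5 + 15) + 152 = 479*(81/5) + 152 = 38799/5 + 152 = 39559/5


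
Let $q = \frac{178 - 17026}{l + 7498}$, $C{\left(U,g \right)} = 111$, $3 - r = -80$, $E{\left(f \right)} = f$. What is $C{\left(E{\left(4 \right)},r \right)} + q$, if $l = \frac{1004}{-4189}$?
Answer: $\frac{1707862413}{15704059} \approx 108.75$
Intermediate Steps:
$l = - \frac{1004}{4189}$ ($l = 1004 \left(- \frac{1}{4189}\right) = - \frac{1004}{4189} \approx -0.23968$)
$r = 83$ ($r = 3 - -80 = 3 + 80 = 83$)
$q = - \frac{35288136}{15704059}$ ($q = \frac{178 - 17026}{- \frac{1004}{4189} + 7498} = - \frac{16848}{\frac{31408118}{4189}} = \left(-16848\right) \frac{4189}{31408118} = - \frac{35288136}{15704059} \approx -2.2471$)
$C{\left(E{\left(4 \right)},r \right)} + q = 111 - \frac{35288136}{15704059} = \frac{1707862413}{15704059}$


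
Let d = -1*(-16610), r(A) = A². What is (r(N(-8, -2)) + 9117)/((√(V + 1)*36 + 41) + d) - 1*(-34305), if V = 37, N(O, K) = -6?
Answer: 9509723207268/277206553 - 329508*√38/277206553 ≈ 34306.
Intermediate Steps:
d = 16610
(r(N(-8, -2)) + 9117)/((√(V + 1)*36 + 41) + d) - 1*(-34305) = ((-6)² + 9117)/((√(37 + 1)*36 + 41) + 16610) - 1*(-34305) = (36 + 9117)/((√38*36 + 41) + 16610) + 34305 = 9153/((36*√38 + 41) + 16610) + 34305 = 9153/((41 + 36*√38) + 16610) + 34305 = 9153/(16651 + 36*√38) + 34305 = 34305 + 9153/(16651 + 36*√38)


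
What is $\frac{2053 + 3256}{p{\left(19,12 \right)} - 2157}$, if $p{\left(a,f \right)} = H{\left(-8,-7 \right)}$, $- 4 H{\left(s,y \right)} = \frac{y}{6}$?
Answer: $- \frac{127416}{51761} \approx -2.4616$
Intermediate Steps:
$H{\left(s,y \right)} = - \frac{y}{24}$ ($H{\left(s,y \right)} = - \frac{y \frac{1}{6}}{4} = - \frac{\frac{1}{6} y}{4} = - \frac{y}{24}$)
$p{\left(a,f \right)} = \frac{7}{24}$ ($p{\left(a,f \right)} = \left(- \frac{1}{24}\right) \left(-7\right) = \frac{7}{24}$)
$\frac{2053 + 3256}{p{\left(19,12 \right)} - 2157} = \frac{2053 + 3256}{\frac{7}{24} - 2157} = \frac{5309}{- \frac{51761}{24}} = 5309 \left(- \frac{24}{51761}\right) = - \frac{127416}{51761}$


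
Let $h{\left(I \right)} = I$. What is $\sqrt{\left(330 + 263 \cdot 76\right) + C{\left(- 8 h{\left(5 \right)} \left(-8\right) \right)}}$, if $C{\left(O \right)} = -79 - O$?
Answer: $\sqrt{19919} \approx 141.13$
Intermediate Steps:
$\sqrt{\left(330 + 263 \cdot 76\right) + C{\left(- 8 h{\left(5 \right)} \left(-8\right) \right)}} = \sqrt{\left(330 + 263 \cdot 76\right) - \left(79 + \left(-8\right) 5 \left(-8\right)\right)} = \sqrt{\left(330 + 19988\right) - \left(79 - -320\right)} = \sqrt{20318 - 399} = \sqrt{19919}$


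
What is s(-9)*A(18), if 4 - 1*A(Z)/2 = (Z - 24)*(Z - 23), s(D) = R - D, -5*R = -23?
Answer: -3536/5 ≈ -707.20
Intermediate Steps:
R = 23/5 (R = -⅕*(-23) = 23/5 ≈ 4.6000)
s(D) = 23/5 - D
A(Z) = 8 - 2*(-24 + Z)*(-23 + Z) (A(Z) = 8 - 2*(Z - 24)*(Z - 23) = 8 - 2*(-24 + Z)*(-23 + Z))
s(-9)*A(18) = (23/5 - 1*(-9))*(-1096 - 2*18² + 94*18) = (23/5 + 9)*(-1096 - 2*324 + 1692) = 68*(-1096 - 648 + 1692)/5 = (68/5)*(-52) = -3536/5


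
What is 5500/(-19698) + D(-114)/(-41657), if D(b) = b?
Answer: -16204852/58611399 ≈ -0.27648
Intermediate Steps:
5500/(-19698) + D(-114)/(-41657) = 5500/(-19698) - 114/(-41657) = 5500*(-1/19698) - 114*(-1/41657) = -2750/9849 + 114/41657 = -16204852/58611399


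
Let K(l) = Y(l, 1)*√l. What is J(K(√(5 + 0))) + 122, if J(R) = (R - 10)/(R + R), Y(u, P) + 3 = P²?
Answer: 245/2 + 5^(¾)/2 ≈ 124.17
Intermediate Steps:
Y(u, P) = -3 + P²
K(l) = -2*√l (K(l) = (-3 + 1²)*√l = (-3 + 1)*√l = -2*√l)
J(R) = (-10 + R)/(2*R) (J(R) = (-10 + R)/((2*R)) = (-10 + R)*(1/(2*R)) = (-10 + R)/(2*R))
J(K(√(5 + 0))) + 122 = (-10 - 2*(5 + 0)^(¼))/(2*((-2*(5 + 0)^(¼)))) + 122 = (-10 - 2*5^(¼))/(2*((-2*5^(¼)))) + 122 = (-5^(¾)/10)*(-10 - 2*5^(¼))/2 + 122 = -5^(¾)*(-10 - 2*5^(¼))/20 + 122 = 122 - 5^(¾)*(-10 - 2*5^(¼))/20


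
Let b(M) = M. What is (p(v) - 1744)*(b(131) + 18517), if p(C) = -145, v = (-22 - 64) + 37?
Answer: -35226072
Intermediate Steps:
v = -49 (v = -86 + 37 = -49)
(p(v) - 1744)*(b(131) + 18517) = (-145 - 1744)*(131 + 18517) = -1889*18648 = -35226072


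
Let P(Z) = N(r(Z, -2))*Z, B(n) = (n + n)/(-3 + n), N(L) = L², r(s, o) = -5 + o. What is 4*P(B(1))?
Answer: -196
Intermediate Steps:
B(n) = 2*n/(-3 + n) (B(n) = (2*n)/(-3 + n) = 2*n/(-3 + n))
P(Z) = 49*Z (P(Z) = (-5 - 2)²*Z = (-7)²*Z = 49*Z)
4*P(B(1)) = 4*(49*(2*1/(-3 + 1))) = 4*(49*(2*1/(-2))) = 4*(49*(2*1*(-½))) = 4*(49*(-1)) = 4*(-49) = -196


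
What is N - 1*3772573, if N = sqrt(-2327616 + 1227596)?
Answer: -3772573 + 2*I*sqrt(275005) ≈ -3.7726e+6 + 1048.8*I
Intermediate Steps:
N = 2*I*sqrt(275005) (N = sqrt(-1100020) = 2*I*sqrt(275005) ≈ 1048.8*I)
N - 1*3772573 = 2*I*sqrt(275005) - 1*3772573 = 2*I*sqrt(275005) - 3772573 = -3772573 + 2*I*sqrt(275005)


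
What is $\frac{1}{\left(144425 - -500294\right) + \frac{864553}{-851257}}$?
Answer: $\frac{851257}{548820697230} \approx 1.5511 \cdot 10^{-6}$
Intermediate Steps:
$\frac{1}{\left(144425 - -500294\right) + \frac{864553}{-851257}} = \frac{1}{\left(144425 + 500294\right) + 864553 \left(- \frac{1}{851257}\right)} = \frac{1}{644719 - \frac{864553}{851257}} = \frac{1}{\frac{548820697230}{851257}} = \frac{851257}{548820697230}$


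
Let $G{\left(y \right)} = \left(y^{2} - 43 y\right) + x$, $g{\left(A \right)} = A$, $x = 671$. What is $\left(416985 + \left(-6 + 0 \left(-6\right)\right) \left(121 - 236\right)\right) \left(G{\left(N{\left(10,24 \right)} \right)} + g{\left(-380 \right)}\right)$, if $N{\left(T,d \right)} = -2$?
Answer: $159134175$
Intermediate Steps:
$G{\left(y \right)} = 671 + y^{2} - 43 y$ ($G{\left(y \right)} = \left(y^{2} - 43 y\right) + 671 = 671 + y^{2} - 43 y$)
$\left(416985 + \left(-6 + 0 \left(-6\right)\right) \left(121 - 236\right)\right) \left(G{\left(N{\left(10,24 \right)} \right)} + g{\left(-380 \right)}\right) = \left(416985 + \left(-6 + 0 \left(-6\right)\right) \left(121 - 236\right)\right) \left(\left(671 + \left(-2\right)^{2} - -86\right) - 380\right) = \left(416985 + \left(-6 + 0\right) \left(-115\right)\right) \left(\left(671 + 4 + 86\right) - 380\right) = \left(416985 - -690\right) \left(761 - 380\right) = \left(416985 + 690\right) 381 = 417675 \cdot 381 = 159134175$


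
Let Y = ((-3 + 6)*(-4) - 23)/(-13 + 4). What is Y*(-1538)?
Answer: -53830/9 ≈ -5981.1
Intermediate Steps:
Y = 35/9 (Y = (3*(-4) - 23)/(-9) = (-12 - 23)*(-⅑) = -35*(-⅑) = 35/9 ≈ 3.8889)
Y*(-1538) = (35/9)*(-1538) = -53830/9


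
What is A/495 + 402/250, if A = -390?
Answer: 3383/4125 ≈ 0.82012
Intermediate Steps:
A/495 + 402/250 = -390/495 + 402/250 = -390*1/495 + 402*(1/250) = -26/33 + 201/125 = 3383/4125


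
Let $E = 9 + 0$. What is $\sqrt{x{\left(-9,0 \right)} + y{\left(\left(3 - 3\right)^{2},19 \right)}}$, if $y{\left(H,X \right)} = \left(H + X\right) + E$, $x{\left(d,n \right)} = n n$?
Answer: $2 \sqrt{7} \approx 5.2915$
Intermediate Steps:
$E = 9$
$x{\left(d,n \right)} = n^{2}$
$y{\left(H,X \right)} = 9 + H + X$ ($y{\left(H,X \right)} = \left(H + X\right) + 9 = 9 + H + X$)
$\sqrt{x{\left(-9,0 \right)} + y{\left(\left(3 - 3\right)^{2},19 \right)}} = \sqrt{0^{2} + \left(9 + \left(3 - 3\right)^{2} + 19\right)} = \sqrt{0 + \left(9 + 0^{2} + 19\right)} = \sqrt{0 + \left(9 + 0 + 19\right)} = \sqrt{0 + 28} = \sqrt{28} = 2 \sqrt{7}$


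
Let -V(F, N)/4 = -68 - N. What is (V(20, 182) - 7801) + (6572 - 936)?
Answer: -1165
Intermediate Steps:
V(F, N) = 272 + 4*N (V(F, N) = -4*(-68 - N) = 272 + 4*N)
(V(20, 182) - 7801) + (6572 - 936) = ((272 + 4*182) - 7801) + (6572 - 936) = ((272 + 728) - 7801) + 5636 = (1000 - 7801) + 5636 = -6801 + 5636 = -1165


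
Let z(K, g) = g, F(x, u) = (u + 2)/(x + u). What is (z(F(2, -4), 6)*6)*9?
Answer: 324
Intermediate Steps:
F(x, u) = (2 + u)/(u + x)
(z(F(2, -4), 6)*6)*9 = (6*6)*9 = 36*9 = 324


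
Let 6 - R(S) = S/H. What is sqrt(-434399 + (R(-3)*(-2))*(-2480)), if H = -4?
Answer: I*sqrt(408359) ≈ 639.03*I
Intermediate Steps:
R(S) = 6 + S/4 (R(S) = 6 - S/(-4) = 6 - S*(-1)/4 = 6 - (-1)*S/4 = 6 + S/4)
sqrt(-434399 + (R(-3)*(-2))*(-2480)) = sqrt(-434399 + ((6 + (1/4)*(-3))*(-2))*(-2480)) = sqrt(-434399 + ((6 - 3/4)*(-2))*(-2480)) = sqrt(-434399 + ((21/4)*(-2))*(-2480)) = sqrt(-434399 - 21/2*(-2480)) = sqrt(-434399 + 26040) = sqrt(-408359) = I*sqrt(408359)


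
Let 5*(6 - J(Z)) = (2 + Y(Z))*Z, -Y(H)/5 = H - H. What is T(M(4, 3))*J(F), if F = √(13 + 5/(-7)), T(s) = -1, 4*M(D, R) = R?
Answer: -6 + 2*√602/35 ≈ -4.5980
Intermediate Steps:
Y(H) = 0 (Y(H) = -5*(H - H) = -5*0 = 0)
M(D, R) = R/4
F = √602/7 (F = √(13 + 5*(-⅐)) = √(13 - 5/7) = √(86/7) = √602/7 ≈ 3.5051)
J(Z) = 6 - 2*Z/5 (J(Z) = 6 - (2 + 0)*Z/5 = 6 - 2*Z/5)
T(M(4, 3))*J(F) = -(6 - 2*√602/35) = -6 + 2*√602/35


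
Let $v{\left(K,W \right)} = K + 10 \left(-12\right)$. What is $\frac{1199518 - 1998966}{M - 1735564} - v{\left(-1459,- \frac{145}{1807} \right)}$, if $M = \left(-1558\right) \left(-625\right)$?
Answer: $\frac{601851877}{380907} \approx 1580.0$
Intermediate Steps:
$M = 973750$
$v{\left(K,W \right)} = -120 + K$ ($v{\left(K,W \right)} = K - 120 = -120 + K$)
$\frac{1199518 - 1998966}{M - 1735564} - v{\left(-1459,- \frac{145}{1807} \right)} = \frac{1199518 - 1998966}{973750 - 1735564} - \left(-120 - 1459\right) = - \frac{799448}{-761814} - -1579 = \left(-799448\right) \left(- \frac{1}{761814}\right) + 1579 = \frac{399724}{380907} + 1579 = \frac{601851877}{380907}$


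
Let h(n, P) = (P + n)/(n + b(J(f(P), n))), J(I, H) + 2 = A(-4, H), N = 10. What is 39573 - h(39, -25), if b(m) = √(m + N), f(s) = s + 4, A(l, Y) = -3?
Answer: 29996061/758 + 7*√5/758 ≈ 39573.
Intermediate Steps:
f(s) = 4 + s
J(I, H) = -5 (J(I, H) = -2 - 3 = -5)
b(m) = √(10 + m) (b(m) = √(m + 10) = √(10 + m))
h(n, P) = (P + n)/(n + √5) (h(n, P) = (P + n)/(n + √(10 - 5)) = (P + n)/(n + √5))
39573 - h(39, -25) = 39573 - (-25 + 39)/(39 + √5) = 39573 - 14/(39 + √5)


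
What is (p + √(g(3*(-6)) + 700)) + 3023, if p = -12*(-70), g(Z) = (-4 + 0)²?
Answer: 3863 + 2*√179 ≈ 3889.8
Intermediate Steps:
g(Z) = 16 (g(Z) = (-4)² = 16)
p = 840
(p + √(g(3*(-6)) + 700)) + 3023 = (840 + √(16 + 700)) + 3023 = (840 + √716) + 3023 = (840 + 2*√179) + 3023 = 3863 + 2*√179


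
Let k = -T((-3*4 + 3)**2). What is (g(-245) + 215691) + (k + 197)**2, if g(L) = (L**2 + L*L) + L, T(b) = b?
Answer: 348952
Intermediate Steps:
g(L) = L + 2*L**2 (g(L) = (L**2 + L**2) + L = 2*L**2 + L = L + 2*L**2)
k = -81 (k = -(-3*4 + 3)**2 = -(-12 + 3)**2 = -1*(-9)**2 = -1*81 = -81)
(g(-245) + 215691) + (k + 197)**2 = (-245*(1 + 2*(-245)) + 215691) + (-81 + 197)**2 = (-245*(1 - 490) + 215691) + 116**2 = (-245*(-489) + 215691) + 13456 = (119805 + 215691) + 13456 = 335496 + 13456 = 348952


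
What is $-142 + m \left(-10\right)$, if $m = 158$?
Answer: $-1722$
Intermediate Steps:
$-142 + m \left(-10\right) = -142 + 158 \left(-10\right) = -142 - 1580 = -1722$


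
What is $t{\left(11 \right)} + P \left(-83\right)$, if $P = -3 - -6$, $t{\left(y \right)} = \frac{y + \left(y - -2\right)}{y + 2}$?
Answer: $- \frac{3213}{13} \approx -247.15$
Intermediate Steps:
$t{\left(y \right)} = \frac{2 + 2 y}{2 + y}$ ($t{\left(y \right)} = \frac{y + \left(y + 2\right)}{2 + y} = \frac{y + \left(2 + y\right)}{2 + y} = \frac{2 + 2 y}{2 + y}$)
$P = 3$ ($P = -3 + 6 = 3$)
$t{\left(11 \right)} + P \left(-83\right) = \frac{2 \left(1 + 11\right)}{2 + 11} + 3 \left(-83\right) = 2 \cdot \frac{1}{13} \cdot 12 - 249 = \frac{24}{13} - 249 = - \frac{3213}{13}$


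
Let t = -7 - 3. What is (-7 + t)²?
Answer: 289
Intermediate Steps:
t = -10
(-7 + t)² = (-7 - 10)² = (-17)² = 289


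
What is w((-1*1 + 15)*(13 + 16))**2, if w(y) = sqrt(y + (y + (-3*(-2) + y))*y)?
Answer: 332514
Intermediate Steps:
w(y) = sqrt(y + y*(6 + 2*y)) (w(y) = sqrt(y + (y + (6 + y))*y) = sqrt(y + (6 + 2*y)*y) = sqrt(y + y*(6 + 2*y)))
w((-1*1 + 15)*(13 + 16))**2 = (sqrt(((-1*1 + 15)*(13 + 16))*(7 + 2*((-1*1 + 15)*(13 + 16)))))**2 = (sqrt(((-1 + 15)*29)*(7 + 2*((-1 + 15)*29))))**2 = (sqrt((14*29)*(7 + 2*(14*29))))**2 = (sqrt(406*(7 + 2*406)))**2 = (sqrt(406*(7 + 812)))**2 = (sqrt(406*819))**2 = (sqrt(332514))**2 = (21*sqrt(754))**2 = 332514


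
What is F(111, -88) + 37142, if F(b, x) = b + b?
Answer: 37364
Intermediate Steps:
F(b, x) = 2*b
F(111, -88) + 37142 = 2*111 + 37142 = 222 + 37142 = 37364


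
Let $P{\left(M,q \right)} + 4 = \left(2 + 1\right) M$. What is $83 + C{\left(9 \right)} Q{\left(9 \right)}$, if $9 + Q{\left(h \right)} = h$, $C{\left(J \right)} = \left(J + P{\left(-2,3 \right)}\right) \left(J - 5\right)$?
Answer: $83$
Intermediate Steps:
$P{\left(M,q \right)} = -4 + 3 M$ ($P{\left(M,q \right)} = -4 + \left(2 + 1\right) M = -4 + 3 M$)
$C{\left(J \right)} = \left(-10 + J\right) \left(-5 + J\right)$ ($C{\left(J \right)} = \left(J + \left(-4 + 3 \left(-2\right)\right)\right) \left(J - 5\right) = \left(J - 10\right) \left(-5 + J\right) = \left(-10 + J\right) \left(-5 + J\right)$)
$Q{\left(h \right)} = -9 + h$
$83 + C{\left(9 \right)} Q{\left(9 \right)} = 83 + \left(50 + 9^{2} - 135\right) \left(-9 + 9\right) = 83 + \left(50 + 81 - 135\right) 0 = 83 - 0 = 83 + 0 = 83$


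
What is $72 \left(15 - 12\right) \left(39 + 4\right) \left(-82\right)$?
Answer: $-761616$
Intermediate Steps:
$72 \left(15 - 12\right) \left(39 + 4\right) \left(-82\right) = 72 \cdot 3 \cdot 43 \left(-82\right) = 72 \cdot 129 \left(-82\right) = 9288 \left(-82\right) = -761616$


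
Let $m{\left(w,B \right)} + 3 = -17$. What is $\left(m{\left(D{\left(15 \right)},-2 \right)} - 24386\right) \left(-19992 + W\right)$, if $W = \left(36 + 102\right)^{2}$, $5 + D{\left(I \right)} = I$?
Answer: $23136888$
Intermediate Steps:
$D{\left(I \right)} = -5 + I$
$m{\left(w,B \right)} = -20$ ($m{\left(w,B \right)} = -3 - 17 = -20$)
$W = 19044$ ($W = 138^{2} = 19044$)
$\left(m{\left(D{\left(15 \right)},-2 \right)} - 24386\right) \left(-19992 + W\right) = \left(-20 - 24386\right) \left(-19992 + 19044\right) = \left(-24406\right) \left(-948\right) = 23136888$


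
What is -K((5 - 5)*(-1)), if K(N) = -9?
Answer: 9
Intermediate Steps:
-K((5 - 5)*(-1)) = -1*(-9) = 9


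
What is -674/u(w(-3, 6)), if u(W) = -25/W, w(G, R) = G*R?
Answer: -12132/25 ≈ -485.28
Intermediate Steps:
-674/u(w(-3, 6)) = -674/((-25/((-3*6)))) = -674/((-25/(-18))) = -674/((-25*(-1/18))) = -674/25/18 = -674*18/25 = -12132/25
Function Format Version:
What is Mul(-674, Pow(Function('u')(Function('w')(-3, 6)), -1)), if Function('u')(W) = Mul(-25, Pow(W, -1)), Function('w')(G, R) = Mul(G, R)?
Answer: Rational(-12132, 25) ≈ -485.28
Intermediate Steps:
Mul(-674, Pow(Function('u')(Function('w')(-3, 6)), -1)) = Mul(-674, Pow(Mul(-25, Pow(Mul(-3, 6), -1)), -1)) = Mul(-674, Pow(Mul(-25, Pow(-18, -1)), -1)) = Mul(-674, Pow(Mul(-25, Rational(-1, 18)), -1)) = Mul(-674, Pow(Rational(25, 18), -1)) = Mul(-674, Rational(18, 25)) = Rational(-12132, 25)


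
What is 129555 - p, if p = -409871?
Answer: 539426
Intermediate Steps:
129555 - p = 129555 - 1*(-409871) = 129555 + 409871 = 539426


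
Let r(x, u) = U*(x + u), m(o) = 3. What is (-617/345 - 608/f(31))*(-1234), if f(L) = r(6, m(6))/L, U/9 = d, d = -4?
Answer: -648122714/9315 ≈ -69578.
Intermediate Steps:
U = -36 (U = 9*(-4) = -36)
r(x, u) = -36*u - 36*x (r(x, u) = -36*(x + u) = -36*(u + x) = -36*u - 36*x)
f(L) = -324/L (f(L) = (-36*3 - 36*6)/L = (-108 - 216)/L = -324/L)
(-617/345 - 608/f(31))*(-1234) = (-617/345 - 608/((-324/31)))*(-1234) = (-617*1/345 - 608/((-324*1/31)))*(-1234) = (-617/345 - 608/(-324/31))*(-1234) = (-617/345 - 608*(-31/324))*(-1234) = (-617/345 + 4712/81)*(-1234) = (525221/9315)*(-1234) = -648122714/9315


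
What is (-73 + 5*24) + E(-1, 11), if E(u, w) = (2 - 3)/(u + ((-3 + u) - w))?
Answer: 753/16 ≈ 47.063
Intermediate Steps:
E(u, w) = -1/(-3 - w + 2*u) (E(u, w) = -1/(u + (-3 + u - w)) = -1/(-3 - w + 2*u))
(-73 + 5*24) + E(-1, 11) = (-73 + 5*24) + 1/(3 + 11 - 2*(-1)) = (-73 + 120) + 1/(3 + 11 + 2) = 47 + 1/16 = 753/16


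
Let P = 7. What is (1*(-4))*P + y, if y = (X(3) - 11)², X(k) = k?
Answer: 36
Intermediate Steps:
y = 64 (y = (3 - 11)² = (-8)² = 64)
(1*(-4))*P + y = (1*(-4))*7 + 64 = -4*7 + 64 = -28 + 64 = 36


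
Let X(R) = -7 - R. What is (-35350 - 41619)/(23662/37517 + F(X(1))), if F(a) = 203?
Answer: -2887645973/7639613 ≈ -377.98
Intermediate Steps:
(-35350 - 41619)/(23662/37517 + F(X(1))) = (-35350 - 41619)/(23662/37517 + 203) = -76969/(23662*(1/37517) + 203) = -76969/(23662/37517 + 203) = -76969/7639613/37517 = -76969*37517/7639613 = -2887645973/7639613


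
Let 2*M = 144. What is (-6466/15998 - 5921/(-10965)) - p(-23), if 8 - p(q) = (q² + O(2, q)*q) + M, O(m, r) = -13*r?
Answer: -551151663706/87709035 ≈ -6283.9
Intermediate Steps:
M = 72 (M = (½)*144 = 72)
p(q) = -64 + 12*q² (p(q) = 8 - ((q² + (-13*q)*q) + 72) = 8 - ((q² - 13*q²) + 72) = 8 - (-12*q² + 72) = 8 - (72 - 12*q²) = 8 + (-72 + 12*q²) = -64 + 12*q²)
(-6466/15998 - 5921/(-10965)) - p(-23) = (-6466/15998 - 5921/(-10965)) - (-64 + 12*(-23)²) = (-6466*1/15998 - 5921*(-1/10965)) - (-64 + 12*529) = (-3233/7999 + 5921/10965) - (-64 + 6348) = 11912234/87709035 - 1*6284 = 11912234/87709035 - 6284 = -551151663706/87709035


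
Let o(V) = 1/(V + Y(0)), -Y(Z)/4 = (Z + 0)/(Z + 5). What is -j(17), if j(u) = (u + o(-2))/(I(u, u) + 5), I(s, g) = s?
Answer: -¾ ≈ -0.75000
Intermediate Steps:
Y(Z) = -4*Z/(5 + Z) (Y(Z) = -4*(Z + 0)/(Z + 5) = -4*Z/(5 + Z))
o(V) = 1/V (o(V) = 1/(V - 4*0/(5 + 0)) = 1/(V - 4*0/5) = 1/(V - 4*0*⅕) = 1/(V + 0) = 1/V)
j(u) = (-½ + u)/(5 + u) (j(u) = (u + 1/(-2))/(u + 5) = (u - ½)/(5 + u) = (-½ + u)/(5 + u))
-j(17) = -(-½ + 17)/(5 + 17) = -33/(22*2) = -1*¾ = -¾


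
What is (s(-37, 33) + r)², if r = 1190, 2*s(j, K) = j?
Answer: 5489649/4 ≈ 1.3724e+6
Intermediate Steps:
s(j, K) = j/2
(s(-37, 33) + r)² = ((½)*(-37) + 1190)² = (-37/2 + 1190)² = (2343/2)² = 5489649/4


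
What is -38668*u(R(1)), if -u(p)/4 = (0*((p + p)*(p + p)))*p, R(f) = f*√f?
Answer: 0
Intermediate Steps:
R(f) = f^(3/2)
u(p) = 0 (u(p) = -4*0*((p + p)*(p + p))*p = -4*0*((2*p)*(2*p))*p = -4*0*(4*p²)*p = -0*p = -4*0 = 0)
-38668*u(R(1)) = -38668*0 = 0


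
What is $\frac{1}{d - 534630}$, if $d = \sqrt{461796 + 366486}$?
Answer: $- \frac{89105}{47638068103} - \frac{\sqrt{828282}}{285828408618} \approx -1.8736 \cdot 10^{-6}$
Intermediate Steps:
$d = \sqrt{828282} \approx 910.1$
$\frac{1}{d - 534630} = \frac{1}{\sqrt{828282} - 534630} = \frac{1}{-534630 + \sqrt{828282}}$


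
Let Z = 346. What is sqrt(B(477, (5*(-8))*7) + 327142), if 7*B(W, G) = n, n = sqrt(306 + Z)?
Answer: sqrt(16029958 + 14*sqrt(163))/7 ≈ 571.97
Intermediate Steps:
n = 2*sqrt(163) (n = sqrt(306 + 346) = sqrt(652) = 2*sqrt(163) ≈ 25.534)
B(W, G) = 2*sqrt(163)/7 (B(W, G) = (2*sqrt(163))/7 = 2*sqrt(163)/7)
sqrt(B(477, (5*(-8))*7) + 327142) = sqrt(2*sqrt(163)/7 + 327142) = sqrt(327142 + 2*sqrt(163)/7)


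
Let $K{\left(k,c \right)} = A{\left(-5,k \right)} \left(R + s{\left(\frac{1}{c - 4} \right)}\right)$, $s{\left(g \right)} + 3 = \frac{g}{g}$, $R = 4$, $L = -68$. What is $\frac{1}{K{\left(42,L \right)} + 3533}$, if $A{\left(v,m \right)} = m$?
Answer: $\frac{1}{3617} \approx 0.00027647$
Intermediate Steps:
$s{\left(g \right)} = -2$ ($s{\left(g \right)} = -3 + \frac{g}{g} = -3 + 1 = -2$)
$K{\left(k,c \right)} = 2 k$ ($K{\left(k,c \right)} = k \left(4 - 2\right) = k 2 = 2 k$)
$\frac{1}{K{\left(42,L \right)} + 3533} = \frac{1}{2 \cdot 42 + 3533} = \frac{1}{84 + 3533} = \frac{1}{3617}$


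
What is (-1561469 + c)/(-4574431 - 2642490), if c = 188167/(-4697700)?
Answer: 1047901872781/4843275683100 ≈ 0.21636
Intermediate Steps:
c = -26881/671100 (c = 188167*(-1/4697700) = -26881/671100 ≈ -0.040055)
(-1561469 + c)/(-4574431 - 2642490) = (-1561469 - 26881/671100)/(-4574431 - 2642490) = -1047901872781/671100/(-7216921) = -1047901872781/671100*(-1/7216921) = 1047901872781/4843275683100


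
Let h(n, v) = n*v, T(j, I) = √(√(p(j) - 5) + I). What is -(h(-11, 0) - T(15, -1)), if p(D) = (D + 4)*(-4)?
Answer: √(-1 + 9*I) ≈ 2.0069 + 2.2423*I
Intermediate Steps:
p(D) = -16 - 4*D (p(D) = (4 + D)*(-4) = -16 - 4*D)
T(j, I) = √(I + √(-21 - 4*j)) (T(j, I) = √(√((-16 - 4*j) - 5) + I) = √(√(-21 - 4*j) + I) = √(I + √(-21 - 4*j)))
-(h(-11, 0) - T(15, -1)) = -(-11*0 - √(-1 + √(-21 - 4*15))) = -(0 - √(-1 + √(-21 - 60))) = -(0 - √(-1 + √(-81))) = -(0 - √(-1 + 9*I)) = -(-1)*√(-1 + 9*I) = √(-1 + 9*I)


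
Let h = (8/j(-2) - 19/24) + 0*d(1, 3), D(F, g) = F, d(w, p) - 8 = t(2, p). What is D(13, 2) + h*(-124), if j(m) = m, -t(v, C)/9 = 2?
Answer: 3643/6 ≈ 607.17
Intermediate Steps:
t(v, C) = -18 (t(v, C) = -9*2 = -18)
d(w, p) = -10 (d(w, p) = 8 - 18 = -10)
h = -115/24 (h = (8/(-2) - 19/24) + 0*(-10) = (8*(-½) - 19*1/24) + 0 = (-4 - 19/24) + 0 = -115/24 + 0 = -115/24 ≈ -4.7917)
D(13, 2) + h*(-124) = 13 - 115/24*(-124) = 13 + 3565/6 = 3643/6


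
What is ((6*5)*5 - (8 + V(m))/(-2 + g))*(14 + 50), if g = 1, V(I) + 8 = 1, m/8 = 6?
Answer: 9664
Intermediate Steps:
m = 48 (m = 8*6 = 48)
V(I) = -7 (V(I) = -8 + 1 = -7)
((6*5)*5 - (8 + V(m))/(-2 + g))*(14 + 50) = ((6*5)*5 - (8 - 7)/(-2 + 1))*(14 + 50) = (30*5 - 1/(-1))*64 = (150 - (-1))*64 = (150 - 1*(-1))*64 = (150 + 1)*64 = 151*64 = 9664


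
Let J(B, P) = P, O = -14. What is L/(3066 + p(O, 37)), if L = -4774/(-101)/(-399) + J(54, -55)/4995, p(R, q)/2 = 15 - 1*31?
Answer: -248215/5816423754 ≈ -4.2675e-5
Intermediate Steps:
p(R, q) = -32 (p(R, q) = 2*(15 - 1*31) = 2*(15 - 31) = 2*(-16) = -32)
L = -248215/1917081 (L = -4774/(-101)/(-399) - 55/4995 = -4774*(-1/101)*(-1/399) - 55*1/4995 = (4774/101)*(-1/399) - 11/999 = -682/5757 - 11/999 = -248215/1917081 ≈ -0.12948)
L/(3066 + p(O, 37)) = -248215/(1917081*(3066 - 32)) = -248215/1917081/3034 = -248215/1917081*1/3034 = -248215/5816423754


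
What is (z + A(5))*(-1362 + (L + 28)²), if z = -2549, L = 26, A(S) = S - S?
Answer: -3961146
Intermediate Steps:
A(S) = 0
(z + A(5))*(-1362 + (L + 28)²) = (-2549 + 0)*(-1362 + (26 + 28)²) = -2549*(-1362 + 54²) = -2549*(-1362 + 2916) = -2549*1554 = -3961146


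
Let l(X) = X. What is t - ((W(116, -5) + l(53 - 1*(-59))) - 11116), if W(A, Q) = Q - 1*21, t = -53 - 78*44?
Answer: 7545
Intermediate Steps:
t = -3485 (t = -53 - 3432 = -3485)
W(A, Q) = -21 + Q (W(A, Q) = Q - 21 = -21 + Q)
t - ((W(116, -5) + l(53 - 1*(-59))) - 11116) = -3485 - (((-21 - 5) + (53 - 1*(-59))) - 11116) = -3485 - ((-26 + (53 + 59)) - 11116) = -3485 - ((-26 + 112) - 11116) = -3485 - (86 - 11116) = -3485 - 1*(-11030) = -3485 + 11030 = 7545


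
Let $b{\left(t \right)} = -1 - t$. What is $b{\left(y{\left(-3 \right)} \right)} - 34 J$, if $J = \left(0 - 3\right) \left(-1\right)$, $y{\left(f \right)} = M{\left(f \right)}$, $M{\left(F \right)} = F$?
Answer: $-100$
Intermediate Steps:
$y{\left(f \right)} = f$
$J = 3$ ($J = \left(-3\right) \left(-1\right) = 3$)
$b{\left(y{\left(-3 \right)} \right)} - 34 J = \left(-1 - -3\right) - 102 = \left(-1 + 3\right) - 102 = 2 - 102 = -100$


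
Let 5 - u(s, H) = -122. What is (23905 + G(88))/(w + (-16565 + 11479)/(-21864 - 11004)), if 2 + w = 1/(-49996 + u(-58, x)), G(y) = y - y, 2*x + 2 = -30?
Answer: -2176808280570/168032651 ≈ -12955.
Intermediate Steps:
x = -16 (x = -1 + (1/2)*(-30) = -1 - 15 = -16)
G(y) = 0
u(s, H) = 127 (u(s, H) = 5 - 1*(-122) = 5 + 122 = 127)
w = -99739/49869 (w = -2 + 1/(-49996 + 127) = -2 + 1/(-49869) = -2 - 1/49869 = -99739/49869 ≈ -2.0000)
(23905 + G(88))/(w + (-16565 + 11479)/(-21864 - 11004)) = (23905 + 0)/(-99739/49869 + (-16565 + 11479)/(-21864 - 11004)) = 23905/(-99739/49869 - 5086/(-32868)) = 23905/(-99739/49869 - 5086*(-1/32868)) = 23905/(-99739/49869 + 2543/16434) = 23905/(-168032651/91060794) = 23905*(-91060794/168032651) = -2176808280570/168032651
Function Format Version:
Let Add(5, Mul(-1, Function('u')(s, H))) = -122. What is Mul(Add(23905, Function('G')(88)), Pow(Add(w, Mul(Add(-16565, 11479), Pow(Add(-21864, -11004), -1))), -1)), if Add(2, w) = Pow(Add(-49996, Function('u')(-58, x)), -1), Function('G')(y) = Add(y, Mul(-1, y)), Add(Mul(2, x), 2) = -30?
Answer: Rational(-2176808280570, 168032651) ≈ -12955.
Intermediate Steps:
x = -16 (x = Add(-1, Mul(Rational(1, 2), -30)) = Add(-1, -15) = -16)
Function('G')(y) = 0
Function('u')(s, H) = 127 (Function('u')(s, H) = Add(5, Mul(-1, -122)) = Add(5, 122) = 127)
w = Rational(-99739, 49869) (w = Add(-2, Pow(Add(-49996, 127), -1)) = Add(-2, Pow(-49869, -1)) = Add(-2, Rational(-1, 49869)) = Rational(-99739, 49869) ≈ -2.0000)
Mul(Add(23905, Function('G')(88)), Pow(Add(w, Mul(Add(-16565, 11479), Pow(Add(-21864, -11004), -1))), -1)) = Mul(Add(23905, 0), Pow(Add(Rational(-99739, 49869), Mul(Add(-16565, 11479), Pow(Add(-21864, -11004), -1))), -1)) = Mul(23905, Pow(Add(Rational(-99739, 49869), Mul(-5086, Pow(-32868, -1))), -1)) = Mul(23905, Pow(Add(Rational(-99739, 49869), Mul(-5086, Rational(-1, 32868))), -1)) = Mul(23905, Pow(Add(Rational(-99739, 49869), Rational(2543, 16434)), -1)) = Mul(23905, Pow(Rational(-168032651, 91060794), -1)) = Mul(23905, Rational(-91060794, 168032651)) = Rational(-2176808280570, 168032651)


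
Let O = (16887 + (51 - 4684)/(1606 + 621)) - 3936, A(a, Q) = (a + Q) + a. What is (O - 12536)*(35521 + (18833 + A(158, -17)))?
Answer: 50257368516/2227 ≈ 2.2567e+7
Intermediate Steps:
A(a, Q) = Q + 2*a (A(a, Q) = (Q + a) + a = Q + 2*a)
O = 28837244/2227 (O = (16887 - 4633/2227) - 3936 = 37602716/2227 - 3936 = 28837244/2227 ≈ 12949.)
(O - 12536)*(35521 + (18833 + A(158, -17))) = (28837244/2227 - 12536)*(35521 + (18833 + (-17 + 2*158))) = 919572*(35521 + (18833 + (-17 + 316)))/2227 = 919572*(35521 + (18833 + 299))/2227 = 919572*(35521 + 19132)/2227 = (919572/2227)*54653 = 50257368516/2227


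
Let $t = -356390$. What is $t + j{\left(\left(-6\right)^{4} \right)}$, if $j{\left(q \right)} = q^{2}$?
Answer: $1323226$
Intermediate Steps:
$t + j{\left(\left(-6\right)^{4} \right)} = -356390 + \left(\left(-6\right)^{4}\right)^{2} = -356390 + 1296^{2} = -356390 + 1679616 = 1323226$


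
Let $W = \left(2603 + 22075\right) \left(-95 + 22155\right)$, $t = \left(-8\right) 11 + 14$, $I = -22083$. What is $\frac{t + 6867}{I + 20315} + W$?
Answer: $\frac{962493323447}{1768} \approx 5.444 \cdot 10^{8}$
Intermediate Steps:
$t = -74$ ($t = -88 + 14 = -74$)
$W = 544396680$ ($W = 24678 \cdot 22060 = 544396680$)
$\frac{t + 6867}{I + 20315} + W = \frac{-74 + 6867}{-22083 + 20315} + 544396680 = \frac{6793}{-1768} + 544396680 = 6793 \left(- \frac{1}{1768}\right) + 544396680 = - \frac{6793}{1768} + 544396680 = \frac{962493323447}{1768}$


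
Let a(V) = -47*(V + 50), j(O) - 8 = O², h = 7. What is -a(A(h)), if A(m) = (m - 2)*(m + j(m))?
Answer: 17390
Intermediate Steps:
j(O) = 8 + O²
A(m) = (-2 + m)*(8 + m + m²) (A(m) = (m - 2)*(m + (8 + m²)) = (-2 + m)*(8 + m + m²))
a(V) = -2350 - 47*V (a(V) = -47*(50 + V) = -2350 - 47*V)
-a(A(h)) = -(-2350 - 47*(-16 + 7³ - 1*7² + 6*7)) = -(-2350 - 47*(-16 + 343 - 1*49 + 42)) = -(-2350 - 47*(-16 + 343 - 49 + 42)) = -(-2350 - 47*320) = -(-2350 - 15040) = -1*(-17390) = 17390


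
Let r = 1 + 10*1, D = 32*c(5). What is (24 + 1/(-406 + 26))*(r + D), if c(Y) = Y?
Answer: 82071/20 ≈ 4103.5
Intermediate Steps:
D = 160 (D = 32*5 = 160)
r = 11 (r = 1 + 10 = 11)
(24 + 1/(-406 + 26))*(r + D) = (24 + 1/(-406 + 26))*(11 + 160) = (24 + 1/(-380))*171 = (24 - 1/380)*171 = (9119/380)*171 = 82071/20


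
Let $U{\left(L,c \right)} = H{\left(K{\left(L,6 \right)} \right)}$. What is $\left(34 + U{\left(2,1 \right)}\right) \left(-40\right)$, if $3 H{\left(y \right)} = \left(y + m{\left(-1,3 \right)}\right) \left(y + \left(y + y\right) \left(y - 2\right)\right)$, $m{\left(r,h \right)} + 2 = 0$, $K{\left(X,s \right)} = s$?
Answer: $-4240$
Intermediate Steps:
$m{\left(r,h \right)} = -2$ ($m{\left(r,h \right)} = -2 + 0 = -2$)
$H{\left(y \right)} = \frac{\left(-2 + y\right) \left(y + 2 y \left(-2 + y\right)\right)}{3}$ ($H{\left(y \right)} = \frac{\left(y - 2\right) \left(y + \left(y + y\right) \left(y - 2\right)\right)}{3} = \frac{\left(-2 + y\right) \left(y + 2 y \left(-2 + y\right)\right)}{3}$)
$U{\left(L,c \right)} = 72$ ($U{\left(L,c \right)} = \frac{1}{3} \cdot 6 \left(6 - 42 + 2 \cdot 6^{2}\right) = \frac{1}{3} \cdot 6 \left(6 - 42 + 2 \cdot 36\right) = \frac{1}{3} \cdot 6 \left(6 - 42 + 72\right) = \frac{1}{3} \cdot 6 \cdot 36 = 72$)
$\left(34 + U{\left(2,1 \right)}\right) \left(-40\right) = \left(34 + 72\right) \left(-40\right) = 106 \left(-40\right) = -4240$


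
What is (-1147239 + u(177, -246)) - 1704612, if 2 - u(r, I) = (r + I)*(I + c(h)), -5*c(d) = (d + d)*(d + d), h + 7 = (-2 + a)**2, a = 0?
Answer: -14346599/5 ≈ -2.8693e+6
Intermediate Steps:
h = -3 (h = -7 + (-2 + 0)**2 = -7 + (-2)**2 = -7 + 4 = -3)
c(d) = -4*d**2/5 (c(d) = -(d + d)*(d + d)/5 = -2*d*2*d/5 = -4*d**2/5)
u(r, I) = 2 - (-36/5 + I)*(I + r) (u(r, I) = 2 - (r + I)*(I - 4/5*(-3)**2) = 2 - (I + r)*(I - 4/5*9) = 2 - (I + r)*(I - 36/5) = 2 - (I + r)*(-36/5 + I) = 2 - (-36/5 + I)*(I + r))
(-1147239 + u(177, -246)) - 1704612 = (-1147239 + (2 - 1*(-246)**2 + (36/5)*(-246) + (36/5)*177 - 1*(-246)*177)) - 1704612 = (-1147239 + (2 - 1*60516 - 8856/5 + 6372/5 + 43542)) - 1704612 = (-1147239 + (2 - 60516 - 8856/5 + 6372/5 + 43542)) - 1704612 = (-1147239 - 87344/5) - 1704612 = -5823539/5 - 1704612 = -14346599/5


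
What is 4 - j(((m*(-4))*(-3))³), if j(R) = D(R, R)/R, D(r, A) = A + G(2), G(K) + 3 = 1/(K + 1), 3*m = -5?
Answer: 8999/3000 ≈ 2.9997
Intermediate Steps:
m = -5/3 (m = (⅓)*(-5) = -5/3 ≈ -1.6667)
G(K) = -3 + 1/(1 + K) (G(K) = -3 + 1/(K + 1) = -3 + 1/(1 + K))
D(r, A) = -8/3 + A (D(r, A) = A + (-2 - 3*2)/(1 + 2) = A + (-2 - 6)/3 = A + (⅓)*(-8) = A - 8/3 = -8/3 + A)
j(R) = (-8/3 + R)/R
4 - j(((m*(-4))*(-3))³) = 4 - (-8/3 + (-5/3*(-4)*(-3))³)/((-5/3*(-4)*(-3))³) = 4 - (-8/3 + ((20/3)*(-3))³)/(((20/3)*(-3))³) = 4 - (-8/3 + (-20)³)/((-20)³) = 4 - (-8/3 - 8000)/(-8000) = 4 - (-1)*(-24008)/(8000*3) = 4 - 1*3001/3000 = 4 - 3001/3000 = 8999/3000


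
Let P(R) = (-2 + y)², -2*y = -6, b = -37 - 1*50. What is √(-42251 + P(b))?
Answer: 65*I*√10 ≈ 205.55*I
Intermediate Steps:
b = -87 (b = -37 - 50 = -87)
y = 3 (y = -½*(-6) = 3)
P(R) = 1 (P(R) = (-2 + 3)² = 1² = 1)
√(-42251 + P(b)) = √(-42251 + 1) = √(-42250) = 65*I*√10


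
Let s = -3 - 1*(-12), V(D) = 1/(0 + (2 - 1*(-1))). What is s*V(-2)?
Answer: 3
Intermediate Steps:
V(D) = ⅓ (V(D) = 1/(0 + (2 + 1)) = 1/(0 + 3) = 1/3 = ⅓)
s = 9 (s = -3 + 12 = 9)
s*V(-2) = 9*(⅓) = 3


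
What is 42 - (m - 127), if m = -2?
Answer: 171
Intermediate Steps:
42 - (m - 127) = 42 - (-2 - 127) = 42 - 1*(-129) = 42 + 129 = 171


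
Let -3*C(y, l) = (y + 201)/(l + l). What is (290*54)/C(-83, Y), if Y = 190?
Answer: -8926200/59 ≈ -1.5129e+5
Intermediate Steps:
C(y, l) = -(201 + y)/(6*l) (C(y, l) = -(y + 201)/(3*(l + l)) = -(201 + y)/(3*(2*l)) = -(201 + y)*1/(2*l)/3 = -(201 + y)/(6*l))
(290*54)/C(-83, Y) = (290*54)/(((1/6)*(-201 - 1*(-83))/190)) = 15660/(((1/6)*(1/190)*(-201 + 83))) = 15660/(((1/6)*(1/190)*(-118))) = 15660/(-59/570) = 15660*(-570/59) = -8926200/59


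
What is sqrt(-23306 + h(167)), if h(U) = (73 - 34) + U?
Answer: 10*I*sqrt(231) ≈ 151.99*I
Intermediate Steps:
h(U) = 39 + U
sqrt(-23306 + h(167)) = sqrt(-23306 + (39 + 167)) = sqrt(-23306 + 206) = sqrt(-23100) = 10*I*sqrt(231)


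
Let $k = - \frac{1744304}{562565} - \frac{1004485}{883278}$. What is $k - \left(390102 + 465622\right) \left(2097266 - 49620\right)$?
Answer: $- \frac{870680288376214288003817}{496901288070} \approx -1.7522 \cdot 10^{12}$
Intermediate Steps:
$k = - \frac{2105793452537}{496901288070}$ ($k = \left(-1744304\right) \frac{1}{562565} - \frac{1004485}{883278} = - \frac{1744304}{562565} - \frac{1004485}{883278} = - \frac{2105793452537}{496901288070} \approx -4.2379$)
$k - \left(390102 + 465622\right) \left(2097266 - 49620\right) = - \frac{2105793452537}{496901288070} - \left(390102 + 465622\right) \left(2097266 - 49620\right) = - \frac{2105793452537}{496901288070} - 855724 \cdot 2047646 = - \frac{2105793452537}{496901288070} - 1752219825704 = - \frac{870680288376214288003817}{496901288070}$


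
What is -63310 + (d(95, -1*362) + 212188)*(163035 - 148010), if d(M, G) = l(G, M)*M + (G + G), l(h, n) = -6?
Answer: 3168619040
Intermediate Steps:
d(M, G) = -6*M + 2*G (d(M, G) = -6*M + (G + G) = -6*M + 2*G)
-63310 + (d(95, -1*362) + 212188)*(163035 - 148010) = -63310 + ((-6*95 + 2*(-1*362)) + 212188)*(163035 - 148010) = -63310 + ((-570 + 2*(-362)) + 212188)*15025 = -63310 + ((-570 - 724) + 212188)*15025 = -63310 + (-1294 + 212188)*15025 = -63310 + 210894*15025 = -63310 + 3168682350 = 3168619040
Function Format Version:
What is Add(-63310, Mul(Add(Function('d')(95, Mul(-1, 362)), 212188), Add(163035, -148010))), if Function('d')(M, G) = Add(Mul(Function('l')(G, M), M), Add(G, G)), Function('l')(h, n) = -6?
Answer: 3168619040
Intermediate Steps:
Function('d')(M, G) = Add(Mul(-6, M), Mul(2, G)) (Function('d')(M, G) = Add(Mul(-6, M), Add(G, G)) = Add(Mul(-6, M), Mul(2, G)))
Add(-63310, Mul(Add(Function('d')(95, Mul(-1, 362)), 212188), Add(163035, -148010))) = Add(-63310, Mul(Add(Add(Mul(-6, 95), Mul(2, Mul(-1, 362))), 212188), Add(163035, -148010))) = Add(-63310, Mul(Add(Add(-570, Mul(2, -362)), 212188), 15025)) = Add(-63310, Mul(Add(Add(-570, -724), 212188), 15025)) = Add(-63310, Mul(Add(-1294, 212188), 15025)) = Add(-63310, Mul(210894, 15025)) = Add(-63310, 3168682350) = 3168619040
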